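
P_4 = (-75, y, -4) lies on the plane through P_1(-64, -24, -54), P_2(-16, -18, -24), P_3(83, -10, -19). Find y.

-21

A normal to the plane is n = P_1P_2 × P_1P_3 = (-210, 2730, -210).
P_4 lies in the plane iff n · P_1P_4 = 0.
This gives (2730)y + (57330) = 0, so y = -21.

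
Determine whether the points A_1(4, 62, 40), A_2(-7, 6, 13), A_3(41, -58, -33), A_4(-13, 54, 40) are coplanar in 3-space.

With A_1 as base: A_1A_2 = (-11, -56, -27), A_1A_3 = (37, -120, -73), A_1A_4 = (-17, -8, 0).
A_1A_3 × A_1A_4 = (-584, 1241, -2336).
A_1A_2 · (A_1A_3 × A_1A_4) = 0.
The scalar triple product vanishes, so the four points are coplanar.

Yes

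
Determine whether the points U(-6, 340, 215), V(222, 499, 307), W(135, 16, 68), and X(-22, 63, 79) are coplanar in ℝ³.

No

A normal to the plane through U, V, W is n = UV × UW = (6435, 46488, -96291).
The plane has equation n·P = -4935255. For X: n·X = -4819815.
-4819815 ≠ -4935255, so X is off the plane.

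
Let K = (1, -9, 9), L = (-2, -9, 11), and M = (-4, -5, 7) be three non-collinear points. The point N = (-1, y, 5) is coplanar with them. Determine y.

-5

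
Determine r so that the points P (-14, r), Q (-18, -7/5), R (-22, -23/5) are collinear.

9/5

The three points are collinear iff det[PQ; PR] = 0.
This determinant is linear in r: (-4)r + (36/5) = 0, so r = 9/5.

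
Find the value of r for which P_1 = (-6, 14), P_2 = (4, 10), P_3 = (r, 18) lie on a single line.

-16

Collinearity: (P_3 − P_1) must be parallel to (P_2 − P_1) = (10, -4).
Cross-multiplying the components: (r − (-6))·(-4) = (4)·(10).
Solving gives r = -16.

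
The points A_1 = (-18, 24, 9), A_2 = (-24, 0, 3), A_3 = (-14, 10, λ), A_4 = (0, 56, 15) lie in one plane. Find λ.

Coplanarity ⇔ det[A_1A_2; A_1A_3; A_1A_4] = 0.
Expanding, this is linear in λ: (-240)λ + (960) = 0.
So λ = 4.

4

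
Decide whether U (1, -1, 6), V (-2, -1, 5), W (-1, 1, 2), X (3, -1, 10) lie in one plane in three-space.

No

With U as base: UV = (-3, 0, -1), UW = (-2, 2, -4), UX = (2, 0, 4).
UW × UX = (8, 0, -4).
UV · (UW × UX) = -20.
Since -20 ≠ 0, the four points are not coplanar.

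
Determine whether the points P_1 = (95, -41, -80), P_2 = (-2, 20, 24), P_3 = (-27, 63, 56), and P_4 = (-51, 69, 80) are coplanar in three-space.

Yes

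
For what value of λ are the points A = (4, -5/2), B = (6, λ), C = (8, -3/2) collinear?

The three points are collinear iff det[AB; AC] = 0.
This determinant is linear in λ: (-4)λ + (-8) = 0, so λ = -2.

-2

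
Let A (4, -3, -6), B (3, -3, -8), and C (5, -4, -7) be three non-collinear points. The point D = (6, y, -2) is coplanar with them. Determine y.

A normal to the plane is n = AB × AC = (-2, -3, 1).
D lies in the plane iff n · AD = 0.
This gives (-3)y + (-9) = 0, so y = -3.

-3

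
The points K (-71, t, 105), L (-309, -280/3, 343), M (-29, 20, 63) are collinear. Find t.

3

Direction LM = (280, 340/3, -280). From the x-coordinate of K, the parameter along the line is τ = (-71 − (-309))/280 = 17/20.
Then t = (-280/3) + 17/20·(340/3) = 3.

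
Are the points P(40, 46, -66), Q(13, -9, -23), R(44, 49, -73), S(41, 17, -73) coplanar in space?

No

With P as base: PQ = (-27, -55, 43), PR = (4, 3, -7), PS = (1, -29, -7).
PR × PS = (-224, 21, -119).
PQ · (PR × PS) = -224.
Since -224 ≠ 0, the four points are not coplanar.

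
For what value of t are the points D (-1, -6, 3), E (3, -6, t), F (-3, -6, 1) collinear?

Collinearity requires DE × DF = 0; each component is linear in t.
The y-component gives (-2)t + (14) = 0, so t = 7.
The remaining components then also vanish.

7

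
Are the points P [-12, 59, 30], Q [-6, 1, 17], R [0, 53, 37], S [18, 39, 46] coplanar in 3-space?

The four points are coplanar iff the 3×3 determinant with rows PQ, PR, PS is zero.
Rows: (6, -58, -13), (12, -6, 7), (30, -20, 16).
Expanding along the first row: (6)(44) − (-58)(-18) + (-13)(-60) = 0.
Zero determinant ⇒ coplanar.

Yes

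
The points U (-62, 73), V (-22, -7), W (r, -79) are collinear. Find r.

14

The three points are collinear iff det[UV; UW] = 0.
This determinant is linear in r: (80)r + (-1120) = 0, so r = 14.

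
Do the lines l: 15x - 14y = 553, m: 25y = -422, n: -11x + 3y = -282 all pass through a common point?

No

Intersecting l and m: solving the 2×2 system gives (x, y) = (2639/125, -422/25).
Substitute into n: (-11)(2639/125) + (3)(-422/25) = -35359/125.
But n requires -282 ≠ -35359/125, so the three lines have no common point.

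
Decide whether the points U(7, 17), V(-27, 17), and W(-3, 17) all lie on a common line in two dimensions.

Yes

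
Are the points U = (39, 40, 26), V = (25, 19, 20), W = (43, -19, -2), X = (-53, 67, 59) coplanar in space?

No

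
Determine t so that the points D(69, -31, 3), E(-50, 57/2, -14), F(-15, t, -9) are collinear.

11

Collinearity requires DE × DF = 0; each component is linear in t.
The x-component gives (17)t + (-187) = 0, so t = 11.
The remaining components then also vanish.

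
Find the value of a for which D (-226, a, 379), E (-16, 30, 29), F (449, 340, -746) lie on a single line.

Direction EF = (465, 310, -775). From the x-coordinate of D, the parameter along the line is τ = (-226 − (-16))/465 = -14/31.
Then a = 30 + (-14/31)·(310) = -110.

-110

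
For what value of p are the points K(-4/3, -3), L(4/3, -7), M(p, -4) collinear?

-2/3

Collinearity: (M − K) must be parallel to (L − K) = (8/3, -4).
Cross-multiplying the components: (p − (-4/3))·(-4) = (-1)·(8/3).
Solving gives p = -2/3.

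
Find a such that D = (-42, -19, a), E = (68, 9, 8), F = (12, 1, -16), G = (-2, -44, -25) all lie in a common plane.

-40

The points are coplanar iff DE · (DF × DG) = 0.
Expanding, this is linear in a: (-2408)a + (-96320) = 0.
So a = -40.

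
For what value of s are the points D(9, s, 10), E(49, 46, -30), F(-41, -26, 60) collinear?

14

Collinearity requires DE × DF = 0; each component is linear in s.
The x-component gives (-90)s + (1260) = 0, so s = 14.
The remaining components then also vanish.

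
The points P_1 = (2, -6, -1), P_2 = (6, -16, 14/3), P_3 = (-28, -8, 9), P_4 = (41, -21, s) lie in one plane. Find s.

-2

The points are coplanar iff P_1P_2 · (P_1P_3 × P_1P_4) = 0.
Expanding, this is linear in s: (-308)s + (-616) = 0.
So s = -2.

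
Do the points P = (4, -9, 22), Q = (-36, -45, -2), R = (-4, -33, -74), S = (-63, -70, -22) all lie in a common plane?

Yes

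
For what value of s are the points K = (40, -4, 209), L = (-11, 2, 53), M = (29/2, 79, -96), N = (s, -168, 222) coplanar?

Coplanarity ⇔ det[KL; KM; KN] = 0.
Expanding, this is linear in s: (11118)s + (1400868) = 0.
So s = -126.

-126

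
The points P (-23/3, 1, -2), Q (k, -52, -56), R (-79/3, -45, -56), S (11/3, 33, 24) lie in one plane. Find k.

-28

Coplanarity ⇔ det[PQ; PR; PS] = 0.
Expanding, this is linear in k: (532)k + (14896) = 0.
So k = -28.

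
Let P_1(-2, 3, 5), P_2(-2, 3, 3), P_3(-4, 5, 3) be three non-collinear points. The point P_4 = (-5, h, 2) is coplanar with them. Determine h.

The plane through P_1, P_2, P_3 has equation 4x + 4y = 4.
Substituting P_4: (4)h + (-20) = 4, so h = 6.

6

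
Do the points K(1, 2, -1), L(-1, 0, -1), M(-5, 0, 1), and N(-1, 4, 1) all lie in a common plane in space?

A normal to the plane through K, L, M is n = KL × KM = (-4, 4, -8).
The plane has equation n·P = 12. For N: n·N = 12.
Equal, so N lies in the plane and all four are coplanar.

Yes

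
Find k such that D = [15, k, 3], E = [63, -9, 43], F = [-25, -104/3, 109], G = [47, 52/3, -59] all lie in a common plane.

Coplanarity ⇔ det[DE; DF; DG] = 0.
Expanding, this is linear in k: (10032)k + (23408) = 0.
So k = -7/3.

-7/3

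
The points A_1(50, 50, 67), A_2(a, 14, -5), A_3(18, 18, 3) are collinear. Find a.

14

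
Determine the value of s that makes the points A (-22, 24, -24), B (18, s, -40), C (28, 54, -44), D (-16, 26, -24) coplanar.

The points are coplanar iff AB · (AC × AD) = 0.
Expanding, this is linear in s: (-120)s + (5760) = 0.
So s = 48.

48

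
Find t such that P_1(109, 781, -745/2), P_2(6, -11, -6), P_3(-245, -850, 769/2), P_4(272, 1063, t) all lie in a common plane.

Coplanarity ⇔ det[P_1P_2; P_1P_3; P_1P_4] = 0.
Expanding, this is linear in t: (-112375)t + (-56749375) = 0.
So t = -505.

-505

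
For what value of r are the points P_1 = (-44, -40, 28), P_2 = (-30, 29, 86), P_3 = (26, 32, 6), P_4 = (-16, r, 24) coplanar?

-7

Coplanarity ⇔ det[P_1P_2; P_1P_3; P_1P_4] = 0.
Expanding, this is linear in r: (4368)r + (30576) = 0.
So r = -7.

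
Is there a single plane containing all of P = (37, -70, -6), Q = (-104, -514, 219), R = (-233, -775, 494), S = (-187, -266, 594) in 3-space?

Yes

A normal to the plane through P, Q, R is n = PQ × PR = (-63375, 9750, -20475).
The plane has equation n·X = -2904525. For S: n·S = -2904525.
Equal, so S lies in the plane and all four are coplanar.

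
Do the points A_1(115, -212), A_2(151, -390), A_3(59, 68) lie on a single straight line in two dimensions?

No

A_1A_2 = (36, -178), A_1A_3 = (-56, 280).
Twice the signed area of △A_1A_2A_3 is (36)(280) − (-178)(-56) = 112.
The area is nonzero, so the three points are not collinear.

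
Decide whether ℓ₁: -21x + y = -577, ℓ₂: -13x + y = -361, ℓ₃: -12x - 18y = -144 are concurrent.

Intersecting ℓ₁ and ℓ₂: solving the 2×2 system gives (x, y) = (27, -10).
Substitute into ℓ₃: (-12)(27) + (-18)(-10) = -144.
This equals -144, so (27, -10) lies on all three lines and they are concurrent.

Yes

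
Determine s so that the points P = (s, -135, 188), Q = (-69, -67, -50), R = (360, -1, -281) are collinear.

Direction QR = (429, 66, -231). From the y-coordinate of P, the parameter along the line is τ = (-135 − (-67))/66 = -34/33.
Then s = (-69) + (-34/33)·(429) = -511.

-511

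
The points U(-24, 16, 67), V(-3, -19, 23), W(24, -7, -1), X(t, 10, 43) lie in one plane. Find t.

-6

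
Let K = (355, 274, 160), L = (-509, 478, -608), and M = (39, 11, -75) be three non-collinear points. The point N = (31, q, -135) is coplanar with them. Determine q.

The plane through K, L, M has equation −249924x + 39648y + 291696z = -31188108.
Substituting N: (39648)q + (-47126604) = -31188108, so q = 402.

402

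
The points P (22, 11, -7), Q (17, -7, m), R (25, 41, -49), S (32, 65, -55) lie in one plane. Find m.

Normal to plane PRS: n = (828, -276, -138); plane equation n·X = 16146.
Requiring n·Q = 16146: (-138)m + (16008) = 16146.
So m = -1.

-1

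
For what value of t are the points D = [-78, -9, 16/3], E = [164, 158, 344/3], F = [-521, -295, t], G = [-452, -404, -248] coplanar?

Coplanarity ⇔ det[DE; DF; DG] = 0.
Expanding, this is linear in t: (33132)t + (6052112) = 0.
So t = -548/3.

-548/3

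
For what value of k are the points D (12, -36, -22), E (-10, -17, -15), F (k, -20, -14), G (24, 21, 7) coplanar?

14

Normal to plane DEG: n = (152, 722, -1482); plane equation n·P = 8436.
Requiring n·F = 8436: (152)k + (6308) = 8436.
So k = 14.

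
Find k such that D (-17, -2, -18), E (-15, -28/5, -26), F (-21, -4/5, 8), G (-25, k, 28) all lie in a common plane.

4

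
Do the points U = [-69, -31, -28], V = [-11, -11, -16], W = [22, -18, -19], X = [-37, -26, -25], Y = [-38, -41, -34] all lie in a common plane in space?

No

The plane through U, V, W has normal n = UV × UW = (24, 570, -1066) and equation n·P = 10522.
Checking the remaining points: n·X = 10942, n·Y = 11962.
Since n·X = 10942 ≠ 10522, X is off the plane and the points are not all coplanar.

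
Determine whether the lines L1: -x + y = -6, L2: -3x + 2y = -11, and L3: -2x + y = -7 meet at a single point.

No

The three lines meet at one point iff the augmented coefficient matrix [aᵢ bᵢ cᵢ] has rank < 3, i.e. its determinant vanishes.
Here the determinant is -2.
Nonzero, so no common point exists.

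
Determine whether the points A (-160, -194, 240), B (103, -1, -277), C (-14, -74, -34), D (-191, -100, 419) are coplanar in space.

Yes

The four points are coplanar iff the 3×3 determinant with rows AB, AC, AD is zero.
Rows: (263, 193, -517), (146, 120, -274), (-31, 94, 179).
Expanding along the first row: (263)(47236) − (193)(17640) + (-517)(17444) = 0.
Zero determinant ⇒ coplanar.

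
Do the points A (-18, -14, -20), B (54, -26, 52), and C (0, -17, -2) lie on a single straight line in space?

Yes

AB = (72, -12, 72), AC = (18, -3, 18).
AB × AC = (0, 0, 0).
The cross product vanishes, so the three points are collinear.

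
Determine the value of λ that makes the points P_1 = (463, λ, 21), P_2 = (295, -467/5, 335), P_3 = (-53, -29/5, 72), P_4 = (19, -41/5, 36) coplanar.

The points are coplanar iff P_1P_2 · (P_1P_3 × P_1P_4) = 0.
Expanding, this is linear in λ: (31464)λ + (1856376) = 0.
So λ = -59.

-59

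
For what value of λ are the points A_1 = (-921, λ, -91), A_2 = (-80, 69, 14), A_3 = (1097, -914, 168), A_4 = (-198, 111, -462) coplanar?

Coplanarity ⇔ det[A_1A_2; A_1A_3; A_1A_4] = 0.
Expanding, this is linear in λ: (-542080)λ + (418485760) = 0.
So λ = 772.

772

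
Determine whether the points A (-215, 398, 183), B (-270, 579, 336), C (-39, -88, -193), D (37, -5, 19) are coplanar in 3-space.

No

With A as base: AB = (-55, 181, 153), AC = (176, -486, -376), AD = (252, -403, -164).
AC × AD = (-71824, -65888, 51544).
AB · (AC × AD) = -89176.
Since -89176 ≠ 0, the four points are not coplanar.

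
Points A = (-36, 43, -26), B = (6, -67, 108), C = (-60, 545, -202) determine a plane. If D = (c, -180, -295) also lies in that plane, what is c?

The plane through A, B, C has equation −47908x + 4176y + 18444z = 1424712.
Substituting D: (-47908)c + (-6192660) = 1424712, so c = -159.

-159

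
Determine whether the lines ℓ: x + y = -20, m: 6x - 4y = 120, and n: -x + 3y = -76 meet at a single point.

Yes

Lines aᵢx + bᵢy = cᵢ with pairwise distinct directions are concurrent exactly when det[aᵢ bᵢ cᵢ] = 0.
Here the determinant is 0.
It vanishes, so the lines are concurrent at (4, -24).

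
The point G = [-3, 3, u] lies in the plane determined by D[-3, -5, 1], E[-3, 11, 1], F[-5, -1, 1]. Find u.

Coplanarity requires DE · (DF × DG) = 0.
DE = (0, 16, 0), DF = (-2, 4, 0); the triple product is linear in u with coefficient 32 and constant term -32.
Setting it to zero: u = 1.

1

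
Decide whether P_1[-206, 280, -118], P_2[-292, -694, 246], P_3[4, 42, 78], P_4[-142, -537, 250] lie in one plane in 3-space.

No

A normal to the plane through P_1, P_2, P_3 is n = P_1P_2 × P_1P_3 = (-104272, 93296, 225008).
The plane has equation n·P = 21051968. For P_4: n·P_4 = 20958672.
20958672 ≠ 21051968, so P_4 is off the plane.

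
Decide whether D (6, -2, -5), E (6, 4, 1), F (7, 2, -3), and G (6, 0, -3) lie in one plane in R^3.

A normal to the plane through D, E, F is n = DE × DF = (-12, 6, -6).
The plane has equation n·P = -54. For G: n·G = -54.
Equal, so G lies in the plane and all four are coplanar.

Yes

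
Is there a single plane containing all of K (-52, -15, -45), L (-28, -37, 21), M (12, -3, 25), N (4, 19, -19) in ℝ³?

Yes

With K as base: KL = (24, -22, 66), KM = (64, 12, 70), KN = (56, 34, 26).
KM × KN = (-2068, 2256, 1504).
KL · (KM × KN) = 0.
The scalar triple product vanishes, so the four points are coplanar.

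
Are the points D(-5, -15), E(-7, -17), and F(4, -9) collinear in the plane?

DE = (-2, -2), DF = (9, 6).
If collinear, DF would be a scalar multiple of DE. But (-2)·(6) ≠ (-2)·(9) (difference 6), so they are not parallel; the points are not collinear.

No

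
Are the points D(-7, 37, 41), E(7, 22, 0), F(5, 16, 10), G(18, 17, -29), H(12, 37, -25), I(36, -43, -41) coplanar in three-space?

The plane through D, E, F has normal n = DE × DF = (-396, -58, -114) and equation n·P = -4048.
Checking the remaining points: n·G = -4808, n·H = -4048, n·I = -7088.
Since n·G = -4808 ≠ -4048, G is off the plane and the points are not all coplanar.

No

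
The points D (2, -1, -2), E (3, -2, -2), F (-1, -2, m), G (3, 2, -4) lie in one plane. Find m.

The points are coplanar iff DE · (DF × DG) = 0.
Expanding, this is linear in m: (-4)m + (0) = 0.
So m = 0.

0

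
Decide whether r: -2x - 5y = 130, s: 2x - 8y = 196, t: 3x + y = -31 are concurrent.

No

Intersecting r and s: solving the 2×2 system gives (x, y) = (-30/13, -326/13).
Substitute into t: (3)(-30/13) + (1)(-326/13) = -32.
But t requires -31 ≠ -32, so the three lines have no common point.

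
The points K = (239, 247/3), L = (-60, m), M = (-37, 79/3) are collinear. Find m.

The three points are collinear iff det[KL; KM] = 0.
This determinant is linear in m: (276)m + (-5980) = 0, so m = 65/3.

65/3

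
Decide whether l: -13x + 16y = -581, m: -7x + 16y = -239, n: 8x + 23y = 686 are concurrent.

Intersecting l and m: solving the 2×2 system gives (x, y) = (57, 10).
Substitute into n: (8)(57) + (23)(10) = 686.
This equals 686, so (57, 10) lies on all three lines and they are concurrent.

Yes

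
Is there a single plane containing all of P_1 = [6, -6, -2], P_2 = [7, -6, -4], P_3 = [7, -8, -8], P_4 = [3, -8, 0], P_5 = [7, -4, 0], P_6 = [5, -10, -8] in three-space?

Yes

The plane through P_1, P_2, P_3 has normal n = P_1P_2 × P_1P_3 = (-4, 4, -2) and equation n·P = -44.
Checking the remaining points: n·P_4 = -44, n·P_5 = -44, n·P_6 = -44.
All equal -44, so all 6 points lie in one plane.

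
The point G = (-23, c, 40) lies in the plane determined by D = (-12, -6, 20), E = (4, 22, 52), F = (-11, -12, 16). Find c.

29

Coplanarity requires DE · (DF × DG) = 0.
DE = (16, 28, 32), DF = (1, -6, -4); the triple product is linear in c with coefficient 96 and constant term -2784.
Setting it to zero: c = 29.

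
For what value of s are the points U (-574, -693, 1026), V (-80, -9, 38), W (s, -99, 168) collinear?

Direction UV = (494, 684, -988). From the y-coordinate of W, the parameter along the line is τ = (-99 − (-693))/684 = 33/38.
Then s = (-574) + 33/38·(494) = -145.

-145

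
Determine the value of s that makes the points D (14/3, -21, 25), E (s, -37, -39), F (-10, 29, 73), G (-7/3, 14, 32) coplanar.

46/3

Normal to plane DFG: n = (-1330, -700/3, -490/3); plane equation n·P = -5390.
Requiring n·E = -5390: (-1330)s + (45010/3) = -5390.
So s = 46/3.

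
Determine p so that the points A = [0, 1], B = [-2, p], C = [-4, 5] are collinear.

The three points are collinear iff det[AB; AC] = 0.
This determinant is linear in p: (4)p + (-12) = 0, so p = 3.

3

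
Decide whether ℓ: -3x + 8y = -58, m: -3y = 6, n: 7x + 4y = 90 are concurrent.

Yes

Intersecting ℓ and m: solving the 2×2 system gives (x, y) = (14, -2).
Substitute into n: (7)(14) + (4)(-2) = 90.
This equals 90, so (14, -2) lies on all three lines and they are concurrent.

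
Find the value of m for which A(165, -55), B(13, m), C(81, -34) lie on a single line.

Collinearity: (B − A) must be parallel to (C − A) = (-84, 21).
Cross-multiplying the components: (m − (-55))·(-84) = (-152)·(21).
Solving gives m = -17.

-17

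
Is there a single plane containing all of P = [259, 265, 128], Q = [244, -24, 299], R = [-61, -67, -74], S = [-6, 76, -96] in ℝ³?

Yes

The four points are coplanar iff the 3×3 determinant with rows PQ, PR, PS is zero.
Rows: (-15, -289, 171), (-320, -332, -202), (-265, -189, -224).
Expanding along the first row: (-15)(36190) − (-289)(18150) + (171)(-27500) = 0.
Zero determinant ⇒ coplanar.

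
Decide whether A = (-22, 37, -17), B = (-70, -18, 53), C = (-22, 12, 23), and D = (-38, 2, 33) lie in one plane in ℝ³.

The four points are coplanar iff the 3×3 determinant with rows AB, AC, AD is zero.
Rows: (-48, -55, 70), (0, -25, 40), (-16, -35, 50).
Expanding along the first row: (-48)(150) − (-55)(640) + (70)(-400) = 0.
Zero determinant ⇒ coplanar.

Yes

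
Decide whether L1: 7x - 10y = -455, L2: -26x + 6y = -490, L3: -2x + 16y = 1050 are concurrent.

Intersecting L1 and L2: solving the 2×2 system gives (x, y) = (35, 70).
Substitute into L3: (-2)(35) + (16)(70) = 1050.
This equals 1050, so (35, 70) lies on all three lines and they are concurrent.

Yes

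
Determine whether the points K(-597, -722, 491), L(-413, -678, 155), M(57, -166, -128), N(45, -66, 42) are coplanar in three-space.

Yes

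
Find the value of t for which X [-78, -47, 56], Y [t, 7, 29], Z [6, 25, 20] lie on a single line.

-15

Direction XZ = (84, 72, -36). From the y-coordinate of Y, the parameter along the line is τ = (7 − (-47))/72 = 3/4.
Then t = (-78) + 3/4·(84) = -15.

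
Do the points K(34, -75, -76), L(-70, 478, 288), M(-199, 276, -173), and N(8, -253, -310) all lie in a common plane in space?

A normal to the plane through K, L, M is n = KL × KM = (-181405, -94900, 92345).
The plane has equation n·P = -6068490. For N: n·N = -6068490.
Equal, so N lies in the plane and all four are coplanar.

Yes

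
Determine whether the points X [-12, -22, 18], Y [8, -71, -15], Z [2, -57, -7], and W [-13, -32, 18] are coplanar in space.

With X as base: XY = (20, -49, -33), XZ = (14, -35, -25), XW = (-1, -10, 0).
XZ × XW = (-250, 25, -175).
XY · (XZ × XW) = -450.
Since -450 ≠ 0, the four points are not coplanar.

No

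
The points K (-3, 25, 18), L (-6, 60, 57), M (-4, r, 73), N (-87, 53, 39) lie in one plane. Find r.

74

Coplanarity ⇔ det[KL; KM; KN] = 0.
Expanding, this is linear in r: (3213)r + (-237762) = 0.
So r = 74.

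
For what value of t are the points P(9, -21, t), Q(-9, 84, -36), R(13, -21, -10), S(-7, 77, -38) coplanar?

Coplanarity ⇔ det[PQ; PR; PS] = 0.
Expanding, this is linear in t: (-56)t + (1008) = 0.
So t = 18.

18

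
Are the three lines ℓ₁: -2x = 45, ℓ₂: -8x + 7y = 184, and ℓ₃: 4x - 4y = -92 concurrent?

No

The three lines meet at one point iff the augmented coefficient matrix [aᵢ bᵢ cᵢ] has rank < 3, i.e. its determinant vanishes.
Here the determinant is -4.
Nonzero, so no common point exists.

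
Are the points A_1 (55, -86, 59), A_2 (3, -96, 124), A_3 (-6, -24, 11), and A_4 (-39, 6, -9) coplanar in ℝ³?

Yes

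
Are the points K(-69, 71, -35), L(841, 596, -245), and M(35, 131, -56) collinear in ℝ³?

No

KL = (910, 525, -210), KM = (104, 60, -21).
KL × KM = (1575, -2730, 0).
The cross product is nonzero, so the points do not lie on one line.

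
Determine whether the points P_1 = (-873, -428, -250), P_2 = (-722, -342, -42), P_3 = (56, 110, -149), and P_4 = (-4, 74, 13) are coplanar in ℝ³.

With P_1 as base: P_1P_2 = (151, 86, 208), P_1P_3 = (929, 538, 101), P_1P_4 = (869, 502, 263).
P_1P_3 × P_1P_4 = (90792, -156558, -1164).
P_1P_2 · (P_1P_3 × P_1P_4) = 3492.
Since 3492 ≠ 0, the four points are not coplanar.

No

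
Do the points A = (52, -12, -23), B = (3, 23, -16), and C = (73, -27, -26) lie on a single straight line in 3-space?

Yes

AB = (-49, 35, 7), AC = (21, -15, -3).
Each component of AC is -3/7 times the corresponding component of AB, so AC = -3/7·AB and the points are collinear.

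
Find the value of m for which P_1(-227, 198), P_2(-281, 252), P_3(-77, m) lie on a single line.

48

Collinearity: (P_3 − P_1) must be parallel to (P_2 − P_1) = (-54, 54).
Cross-multiplying the components: (m − 198)·(-54) = (150)·(54).
Solving gives m = 48.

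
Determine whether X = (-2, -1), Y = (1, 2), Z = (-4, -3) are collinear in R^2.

XY = (3, 3), XZ = (-2, -2).
det[XY; XZ] = (3)(-2) − (3)(-2) = 0.
The determinant is zero, so the points are collinear.

Yes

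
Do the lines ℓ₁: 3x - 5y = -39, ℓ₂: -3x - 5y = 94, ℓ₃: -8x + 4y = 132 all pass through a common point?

No

The three lines meet at one point iff the augmented coefficient matrix [aᵢ bᵢ cᵢ] has rank < 3, i.e. its determinant vanishes.
Here the determinant is 700.
Nonzero, so no common point exists.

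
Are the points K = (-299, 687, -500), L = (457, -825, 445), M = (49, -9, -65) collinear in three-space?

KL = (756, -1512, 945), KM = (348, -696, 435).
Each component of KM is 29/63 times the corresponding component of KL, so KM = 29/63·KL and the points are collinear.

Yes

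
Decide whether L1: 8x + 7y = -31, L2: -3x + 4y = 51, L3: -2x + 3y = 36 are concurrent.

No

Intersecting L1 and L2: solving the 2×2 system gives (x, y) = (-481/53, 315/53).
Substitute into L3: (-2)(-481/53) + (3)(315/53) = 1907/53.
But L3 requires 36 ≠ 1907/53, so the three lines have no common point.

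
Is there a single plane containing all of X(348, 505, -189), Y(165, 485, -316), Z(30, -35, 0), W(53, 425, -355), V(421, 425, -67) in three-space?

The plane through X, Y, Z has normal n = XY × XZ = (-72360, 74973, 92460) and equation n·P = -4794855.
Checking the remaining points: n·W = -4794855, n·V = -4794855.
All equal -4794855, so all 5 points lie in one plane.

Yes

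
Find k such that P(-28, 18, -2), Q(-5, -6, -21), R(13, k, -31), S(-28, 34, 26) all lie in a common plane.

-22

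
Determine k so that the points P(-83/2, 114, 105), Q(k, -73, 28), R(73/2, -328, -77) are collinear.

Direction PR = (78, -442, -182). From the y-coordinate of Q, the parameter along the line is τ = (-73 − 114)/(-442) = 11/26.
Then k = (-83/2) + 11/26·(78) = -17/2.

-17/2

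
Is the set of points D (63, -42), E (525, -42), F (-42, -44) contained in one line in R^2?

No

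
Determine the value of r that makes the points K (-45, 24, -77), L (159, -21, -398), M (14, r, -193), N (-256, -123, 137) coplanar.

-27

Normal to plane KLN: n = (-56817, 24075, -39483); plane equation n·P = 6174756.
Requiring n·M = 6174756: (24075)r + (6824781) = 6174756.
So r = -27.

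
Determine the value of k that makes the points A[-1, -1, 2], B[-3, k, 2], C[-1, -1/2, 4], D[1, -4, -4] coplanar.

1/2

Coplanarity ⇔ det[AB; AC; AD] = 0.
Expanding, this is linear in k: (4)k + (-2) = 0.
So k = 1/2.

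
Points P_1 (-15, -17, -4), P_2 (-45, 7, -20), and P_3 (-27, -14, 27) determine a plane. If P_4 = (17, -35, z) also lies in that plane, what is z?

Coplanarity requires P_1P_2 · (P_1P_3 × P_1P_4) = 0.
P_1P_2 = (-30, 24, -16), P_1P_3 = (-12, 3, 31); the triple product is linear in z with coefficient 198 and constant term 5940.
Setting it to zero: z = -30.

-30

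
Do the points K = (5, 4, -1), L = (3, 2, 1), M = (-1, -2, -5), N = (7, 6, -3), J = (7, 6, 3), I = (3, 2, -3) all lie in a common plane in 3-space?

Yes

The plane through K, L, M has normal n = KL × KM = (20, -20, 0) and equation n·P = 20.
Checking the remaining points: n·N = 20, n·J = 20, n·I = 20.
All equal 20, so all 6 points lie in one plane.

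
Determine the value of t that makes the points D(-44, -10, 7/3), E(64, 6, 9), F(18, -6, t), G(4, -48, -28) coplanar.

The points are coplanar iff DE · (DF × DG) = 0.
Expanding, this is linear in t: (4872)t + (-11368) = 0.
So t = 7/3.

7/3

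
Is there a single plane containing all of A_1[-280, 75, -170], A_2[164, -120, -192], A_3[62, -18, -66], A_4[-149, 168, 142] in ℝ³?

No

A normal to the plane through A_1, A_2, A_3 is n = A_1A_2 × A_1A_3 = (-22326, -53700, 25398).
The plane has equation n·P = -2093880. For A_4: n·A_4 = -2088510.
-2088510 ≠ -2093880, so A_4 is off the plane.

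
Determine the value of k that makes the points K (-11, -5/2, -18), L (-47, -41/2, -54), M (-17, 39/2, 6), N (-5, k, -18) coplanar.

-9/2

Normal to plane KLM: n = (360, 1080, -900); plane equation n·P = 9540.
Requiring n·N = 9540: (1080)k + (14400) = 9540.
So k = -9/2.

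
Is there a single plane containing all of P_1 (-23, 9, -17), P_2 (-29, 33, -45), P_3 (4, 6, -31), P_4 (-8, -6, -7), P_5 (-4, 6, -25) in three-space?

The plane through P_1, P_2, P_3 has normal n = P_1P_2 × P_1P_3 = (-420, -840, -630) and equation n·P = 12810.
Checking the remaining points: n·P_4 = 12810, n·P_5 = 12390.
Since n·P_5 = 12390 ≠ 12810, P_5 is off the plane and the points are not all coplanar.

No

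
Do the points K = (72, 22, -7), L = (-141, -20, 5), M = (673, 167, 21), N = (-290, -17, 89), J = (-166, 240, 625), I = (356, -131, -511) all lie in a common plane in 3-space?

The plane through K, L, M has normal n = KL × KM = (-2916, 13176, -5643) and equation n·P = 119421.
Checking the remaining points: n·N = 119421, n·J = 119421, n·I = 119421.
All equal 119421, so all 6 points lie in one plane.

Yes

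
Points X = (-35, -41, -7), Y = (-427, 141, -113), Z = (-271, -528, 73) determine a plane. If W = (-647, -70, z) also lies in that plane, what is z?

A normal to the plane is n = XY × XZ = (-37062, 56376, 233856).
W lies in the plane iff n · XW = 0.
This gives (233856)z + (22684032) = 0, so z = -97.

-97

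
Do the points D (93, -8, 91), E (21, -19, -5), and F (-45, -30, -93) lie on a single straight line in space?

No

DE = (-72, -11, -96), DF = (-138, -22, -184).
Comparing components 2 and 3: (-11)(-184) − (-96)(-22) = -88 ≠ 0, so DE and DF are not parallel and the points are not collinear.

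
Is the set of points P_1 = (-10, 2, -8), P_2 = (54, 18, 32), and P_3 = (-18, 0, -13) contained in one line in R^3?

P_1P_2 = (64, 16, 40), P_1P_3 = (-8, -2, -5).
Each component of P_1P_3 is -1/8 times the corresponding component of P_1P_2, so P_1P_3 = -1/8·P_1P_2 and the points are collinear.

Yes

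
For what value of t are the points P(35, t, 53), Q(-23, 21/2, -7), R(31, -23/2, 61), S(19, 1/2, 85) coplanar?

-31/2

The points are coplanar iff PQ · (PR × PS) = 0.
Expanding, this is linear in t: (2112)t + (32736) = 0.
So t = -31/2.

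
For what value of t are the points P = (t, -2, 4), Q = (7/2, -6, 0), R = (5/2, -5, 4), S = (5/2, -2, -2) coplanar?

3/2

Coplanarity ⇔ det[PQ; PR; PS] = 0.
Expanding, this is linear in t: (18)t + (-27) = 0.
So t = 3/2.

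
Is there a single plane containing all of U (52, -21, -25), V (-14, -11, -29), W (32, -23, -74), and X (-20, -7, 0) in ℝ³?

A normal to the plane through U, V, W is n = UV × UW = (-498, -3154, 332).
The plane has equation n·P = 32038. For X: n·X = 32038.
Equal, so X lies in the plane and all four are coplanar.

Yes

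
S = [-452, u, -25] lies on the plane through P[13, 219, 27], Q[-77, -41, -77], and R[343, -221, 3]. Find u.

544

Coplanarity requires PQ · (PR × PS) = 0.
PQ = (-90, -260, -104), PR = (330, -440, -24); the triple product is linear in u with coefficient -36480 and constant term 19845120.
Setting it to zero: u = 544.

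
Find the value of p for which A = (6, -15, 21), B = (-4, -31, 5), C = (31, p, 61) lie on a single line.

Collinearity requires AB × AC = 0; each component is linear in p.
The x-component gives (16)p + (-400) = 0, so p = 25.
The remaining components then also vanish.

25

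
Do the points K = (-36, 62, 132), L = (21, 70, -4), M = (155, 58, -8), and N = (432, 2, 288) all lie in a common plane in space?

No

The four points are coplanar iff the 3×3 determinant with rows KL, KM, KN is zero.
Rows: (57, 8, -136), (191, -4, -140), (468, -60, 156).
Expanding along the first row: (57)(-9024) − (8)(95316) + (-136)(-9588) = 27072.
Nonzero ⇒ not coplanar.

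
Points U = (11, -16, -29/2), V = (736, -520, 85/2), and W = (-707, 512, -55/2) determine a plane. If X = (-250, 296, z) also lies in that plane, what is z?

A normal to the plane is n = UV × UW = (-23544, -31501, 20928).
X lies in the plane iff n · UX = 0.
This gives (20928)z + (-3379872) = 0, so z = 323/2.

323/2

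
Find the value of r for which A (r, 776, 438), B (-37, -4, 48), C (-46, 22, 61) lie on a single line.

Direction BC = (-9, 26, 13). From the y-coordinate of A, the parameter along the line is τ = (776 − (-4))/26 = 30.
Then r = (-37) + 30·(-9) = -307.

-307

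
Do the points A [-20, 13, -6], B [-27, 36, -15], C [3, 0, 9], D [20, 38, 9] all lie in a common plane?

With A as base: AB = (-7, 23, -9), AC = (23, -13, 15), AD = (40, 25, 15).
AC × AD = (-570, 255, 1095).
AB · (AC × AD) = 0.
The scalar triple product vanishes, so the four points are coplanar.

Yes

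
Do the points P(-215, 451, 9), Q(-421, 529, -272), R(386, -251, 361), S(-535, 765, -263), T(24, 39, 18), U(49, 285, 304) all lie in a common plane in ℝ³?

No

The plane through P, Q, R has normal n = PQ × PR = (-169806, -96369, 97734) and equation n·X = -6074523.
Checking the remaining points: n·S = -8580117, n·T = -6074523, n·U = -6074523.
Since n·S = -8580117 ≠ -6074523, S is off the plane and the points are not all coplanar.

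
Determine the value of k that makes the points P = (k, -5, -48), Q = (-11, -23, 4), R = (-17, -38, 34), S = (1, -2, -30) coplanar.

The points are coplanar iff PQ · (PR × PS) = 0.
Expanding, this is linear in k: (120)k + (1320) = 0.
So k = -11.

-11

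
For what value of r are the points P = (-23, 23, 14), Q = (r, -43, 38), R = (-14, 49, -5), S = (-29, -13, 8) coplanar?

-41

Normal to plane PRS: n = (-840, 168, -168); plane equation n·X = 20832.
Requiring n·Q = 20832: (-840)r + (-13608) = 20832.
So r = -41.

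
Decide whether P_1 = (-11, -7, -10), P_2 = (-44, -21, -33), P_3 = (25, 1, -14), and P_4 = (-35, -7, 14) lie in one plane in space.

Yes

A normal to the plane through P_1, P_2, P_3 is n = P_1P_2 × P_1P_3 = (240, -960, 240).
The plane has equation n·P = 1680. For P_4: n·P_4 = 1680.
Equal, so P_4 lies in the plane and all four are coplanar.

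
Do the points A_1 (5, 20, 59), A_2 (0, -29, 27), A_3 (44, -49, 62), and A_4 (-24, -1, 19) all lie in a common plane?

A normal to the plane through A_1, A_2, A_3 is n = A_1A_2 × A_1A_3 = (-2355, -1233, 2256).
The plane has equation n·P = 96669. For A_4: n·A_4 = 100617.
100617 ≠ 96669, so A_4 is off the plane.

No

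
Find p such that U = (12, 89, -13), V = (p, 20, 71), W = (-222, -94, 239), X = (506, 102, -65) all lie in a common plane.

The points are coplanar iff UV · (UW × UX) = 0.
Expanding, this is linear in p: (6240)p + (-486720) = 0.
So p = 78.

78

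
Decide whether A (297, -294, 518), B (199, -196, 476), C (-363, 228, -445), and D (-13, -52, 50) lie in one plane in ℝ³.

The four points are coplanar iff the 3×3 determinant with rows AB, AC, AD is zero.
Rows: (-98, 98, -42), (-660, 522, -963), (-310, 242, -468).
Expanding along the first row: (-98)(-11250) − (98)(10350) + (-42)(2100) = 0.
Zero determinant ⇒ coplanar.

Yes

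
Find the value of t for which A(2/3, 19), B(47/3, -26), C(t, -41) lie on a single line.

62/3

Collinearity: (C − A) must be parallel to (B − A) = (15, -45).
Cross-multiplying the components: (t − 2/3)·(-45) = (-60)·(15).
Solving gives t = 62/3.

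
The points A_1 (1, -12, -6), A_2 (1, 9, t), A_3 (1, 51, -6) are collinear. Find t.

-6

Collinearity requires A_1A_2 × A_1A_3 = 0; each component is linear in t.
The x-component gives (-63)t + (-378) = 0, so t = -6.
The remaining components then also vanish.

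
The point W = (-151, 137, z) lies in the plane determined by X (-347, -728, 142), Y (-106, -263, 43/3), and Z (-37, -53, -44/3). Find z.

Coplanarity requires XY · (XZ × XW) = 0.
XY = (241, 465, -383/3), XZ = (310, 675, -470/3); the triple product is linear in z with coefficient 18525 and constant term -1593150.
Setting it to zero: z = 86.

86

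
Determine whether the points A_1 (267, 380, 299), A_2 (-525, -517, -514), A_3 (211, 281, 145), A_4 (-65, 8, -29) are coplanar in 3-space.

No

With A_1 as base: A_1A_2 = (-792, -897, -813), A_1A_3 = (-56, -99, -154), A_1A_4 = (-332, -372, -328).
A_1A_3 × A_1A_4 = (-24816, 32760, -12036).
A_1A_2 · (A_1A_3 × A_1A_4) = 53820.
Since 53820 ≠ 0, the four points are not coplanar.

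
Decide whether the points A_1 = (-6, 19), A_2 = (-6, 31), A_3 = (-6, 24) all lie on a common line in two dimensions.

A_1A_2 = (0, 12), A_1A_3 = (0, 5).
Checking proportionality: A_1A_3 = 5/12·A_1A_2, so the vectors are parallel and the points are collinear.

Yes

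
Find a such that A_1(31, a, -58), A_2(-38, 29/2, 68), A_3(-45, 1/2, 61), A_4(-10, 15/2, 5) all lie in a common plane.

Coplanarity ⇔ det[A_1A_2; A_1A_3; A_1A_4] = 0.
Expanding, this is linear in a: (637)a + (-22295/2) = 0.
So a = 35/2.

35/2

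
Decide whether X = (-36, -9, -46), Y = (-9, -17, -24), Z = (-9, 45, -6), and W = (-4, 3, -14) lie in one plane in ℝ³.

No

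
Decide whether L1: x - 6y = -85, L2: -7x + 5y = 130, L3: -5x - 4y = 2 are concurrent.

Lines aᵢx + bᵢy = cᵢ with pairwise distinct directions are concurrent exactly when det[aᵢ bᵢ cᵢ] = 0.
Here the determinant is -159.
Nonzero, so no common point exists.

No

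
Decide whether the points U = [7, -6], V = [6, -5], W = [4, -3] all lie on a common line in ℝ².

Yes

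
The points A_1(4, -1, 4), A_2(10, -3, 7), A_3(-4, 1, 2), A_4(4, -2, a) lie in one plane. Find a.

The points are coplanar iff A_1A_2 · (A_1A_3 × A_1A_4) = 0.
Expanding, this is linear in a: (-4)a + (28) = 0.
So a = 7.

7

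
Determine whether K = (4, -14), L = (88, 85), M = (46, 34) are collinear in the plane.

No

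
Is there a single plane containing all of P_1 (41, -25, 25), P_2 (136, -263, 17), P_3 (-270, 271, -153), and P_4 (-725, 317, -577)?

Yes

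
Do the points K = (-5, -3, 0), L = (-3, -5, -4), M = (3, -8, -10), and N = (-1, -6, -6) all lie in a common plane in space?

With K as base: KL = (2, -2, -4), KM = (8, -5, -10), KN = (4, -3, -6).
KM × KN = (0, 8, -4).
KL · (KM × KN) = 0.
The scalar triple product vanishes, so the four points are coplanar.

Yes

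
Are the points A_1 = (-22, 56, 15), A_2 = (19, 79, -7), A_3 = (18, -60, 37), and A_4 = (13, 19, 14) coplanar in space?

A normal to the plane through A_1, A_2, A_3 is n = A_1A_2 × A_1A_3 = (-2046, -1782, -5676).
The plane has equation n·P = -139920. For A_4: n·A_4 = -139920.
Equal, so A_4 lies in the plane and all four are coplanar.

Yes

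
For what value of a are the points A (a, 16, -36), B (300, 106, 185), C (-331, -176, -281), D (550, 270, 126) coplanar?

73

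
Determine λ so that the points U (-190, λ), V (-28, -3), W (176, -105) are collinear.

78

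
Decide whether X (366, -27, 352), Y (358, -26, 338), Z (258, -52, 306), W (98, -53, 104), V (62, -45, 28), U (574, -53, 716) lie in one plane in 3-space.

The plane through X, Y, Z has normal n = XY × XZ = (-396, 1144, 308) and equation n·P = -67408.
Checking the remaining points: n·W = -67408, n·V = -67408, n·U = -67408.
All equal -67408, so all 6 points lie in one plane.

Yes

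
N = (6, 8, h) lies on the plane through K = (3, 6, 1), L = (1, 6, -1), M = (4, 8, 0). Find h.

Coplanarity requires KL · (KM × KN) = 0.
KL = (-2, 0, -2), KM = (1, 2, -1); the triple product is linear in h with coefficient -4 and constant term 8.
Setting it to zero: h = 2.

2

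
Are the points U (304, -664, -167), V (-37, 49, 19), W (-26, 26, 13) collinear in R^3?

Yes

UV = (-341, 713, 186), UW = (-330, 690, 180).
UV × UW = (0, 0, 0).
The cross product vanishes, so the three points are collinear.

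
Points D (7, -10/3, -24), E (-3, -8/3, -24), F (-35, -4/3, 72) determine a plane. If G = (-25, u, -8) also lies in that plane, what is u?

-4/3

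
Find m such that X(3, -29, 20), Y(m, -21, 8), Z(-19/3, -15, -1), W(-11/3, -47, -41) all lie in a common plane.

-7/3

Normal to plane XZW: n = (-1232, -1288/3, 784/3); plane equation n·P = 41944/3.
Requiring n·Y = 41944/3: (-1232)m + (33320/3) = 41944/3.
So m = -7/3.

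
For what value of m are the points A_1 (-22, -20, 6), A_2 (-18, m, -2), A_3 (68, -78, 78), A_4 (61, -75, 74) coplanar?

-12

Normal to plane A_1A_3A_4: n = (16, -144, -136); plane equation n·P = 1712.
Requiring n·A_2 = 1712: (-144)m + (-16) = 1712.
So m = -12.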